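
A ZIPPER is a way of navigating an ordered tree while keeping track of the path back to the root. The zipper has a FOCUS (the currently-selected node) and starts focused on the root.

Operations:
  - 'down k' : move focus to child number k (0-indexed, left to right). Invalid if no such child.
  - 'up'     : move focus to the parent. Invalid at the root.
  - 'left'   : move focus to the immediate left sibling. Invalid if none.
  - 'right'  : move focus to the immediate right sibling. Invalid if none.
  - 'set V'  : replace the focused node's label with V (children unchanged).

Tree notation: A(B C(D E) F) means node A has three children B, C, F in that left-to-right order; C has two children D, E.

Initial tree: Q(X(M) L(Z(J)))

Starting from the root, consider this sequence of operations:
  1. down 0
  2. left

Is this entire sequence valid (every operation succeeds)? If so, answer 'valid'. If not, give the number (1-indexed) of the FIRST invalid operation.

Answer: 2

Derivation:
Step 1 (down 0): focus=X path=0 depth=1 children=['M'] left=[] right=['L'] parent=Q
Step 2 (left): INVALID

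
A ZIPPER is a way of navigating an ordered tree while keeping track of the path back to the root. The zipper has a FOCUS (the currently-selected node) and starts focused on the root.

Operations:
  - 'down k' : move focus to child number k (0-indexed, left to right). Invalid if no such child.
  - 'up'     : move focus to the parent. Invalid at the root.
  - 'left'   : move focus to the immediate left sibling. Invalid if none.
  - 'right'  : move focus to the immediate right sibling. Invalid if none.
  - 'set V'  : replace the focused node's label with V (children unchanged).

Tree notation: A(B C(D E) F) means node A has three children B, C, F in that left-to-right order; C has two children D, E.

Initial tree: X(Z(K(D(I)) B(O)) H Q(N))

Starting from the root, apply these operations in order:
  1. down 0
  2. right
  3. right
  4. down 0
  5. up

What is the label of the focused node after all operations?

Step 1 (down 0): focus=Z path=0 depth=1 children=['K', 'B'] left=[] right=['H', 'Q'] parent=X
Step 2 (right): focus=H path=1 depth=1 children=[] left=['Z'] right=['Q'] parent=X
Step 3 (right): focus=Q path=2 depth=1 children=['N'] left=['Z', 'H'] right=[] parent=X
Step 4 (down 0): focus=N path=2/0 depth=2 children=[] left=[] right=[] parent=Q
Step 5 (up): focus=Q path=2 depth=1 children=['N'] left=['Z', 'H'] right=[] parent=X

Answer: Q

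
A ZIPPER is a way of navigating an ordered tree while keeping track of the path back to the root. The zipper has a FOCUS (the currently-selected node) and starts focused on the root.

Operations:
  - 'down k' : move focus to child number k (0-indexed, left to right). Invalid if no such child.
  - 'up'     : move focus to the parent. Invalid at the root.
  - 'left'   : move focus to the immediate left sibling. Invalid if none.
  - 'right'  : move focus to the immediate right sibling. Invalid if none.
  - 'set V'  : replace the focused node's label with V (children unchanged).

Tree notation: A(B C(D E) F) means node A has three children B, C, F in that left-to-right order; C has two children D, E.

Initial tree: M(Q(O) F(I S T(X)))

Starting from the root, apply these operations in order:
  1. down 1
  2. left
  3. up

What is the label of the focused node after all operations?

Answer: M

Derivation:
Step 1 (down 1): focus=F path=1 depth=1 children=['I', 'S', 'T'] left=['Q'] right=[] parent=M
Step 2 (left): focus=Q path=0 depth=1 children=['O'] left=[] right=['F'] parent=M
Step 3 (up): focus=M path=root depth=0 children=['Q', 'F'] (at root)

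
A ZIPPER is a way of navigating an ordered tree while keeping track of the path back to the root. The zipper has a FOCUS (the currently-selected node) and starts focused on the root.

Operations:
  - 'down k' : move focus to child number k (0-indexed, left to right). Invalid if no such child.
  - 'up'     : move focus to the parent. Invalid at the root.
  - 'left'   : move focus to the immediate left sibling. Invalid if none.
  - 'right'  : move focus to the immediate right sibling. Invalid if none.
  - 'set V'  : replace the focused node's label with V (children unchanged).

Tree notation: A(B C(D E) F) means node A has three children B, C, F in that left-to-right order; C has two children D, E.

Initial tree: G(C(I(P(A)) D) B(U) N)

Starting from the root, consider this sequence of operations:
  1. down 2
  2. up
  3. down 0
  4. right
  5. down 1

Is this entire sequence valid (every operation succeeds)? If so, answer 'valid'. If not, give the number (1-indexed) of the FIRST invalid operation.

Answer: 5

Derivation:
Step 1 (down 2): focus=N path=2 depth=1 children=[] left=['C', 'B'] right=[] parent=G
Step 2 (up): focus=G path=root depth=0 children=['C', 'B', 'N'] (at root)
Step 3 (down 0): focus=C path=0 depth=1 children=['I', 'D'] left=[] right=['B', 'N'] parent=G
Step 4 (right): focus=B path=1 depth=1 children=['U'] left=['C'] right=['N'] parent=G
Step 5 (down 1): INVALID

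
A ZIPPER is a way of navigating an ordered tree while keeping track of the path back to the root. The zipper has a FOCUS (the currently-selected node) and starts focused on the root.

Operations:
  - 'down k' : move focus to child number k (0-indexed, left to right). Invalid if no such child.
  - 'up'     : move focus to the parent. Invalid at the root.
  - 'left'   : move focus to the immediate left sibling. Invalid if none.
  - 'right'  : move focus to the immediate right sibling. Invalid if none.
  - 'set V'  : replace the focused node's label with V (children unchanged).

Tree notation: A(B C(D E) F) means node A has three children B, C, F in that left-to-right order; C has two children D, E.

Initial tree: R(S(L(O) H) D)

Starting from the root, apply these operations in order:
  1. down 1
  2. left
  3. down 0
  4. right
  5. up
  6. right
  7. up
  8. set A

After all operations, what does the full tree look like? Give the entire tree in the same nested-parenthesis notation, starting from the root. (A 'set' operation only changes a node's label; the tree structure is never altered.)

Answer: A(S(L(O) H) D)

Derivation:
Step 1 (down 1): focus=D path=1 depth=1 children=[] left=['S'] right=[] parent=R
Step 2 (left): focus=S path=0 depth=1 children=['L', 'H'] left=[] right=['D'] parent=R
Step 3 (down 0): focus=L path=0/0 depth=2 children=['O'] left=[] right=['H'] parent=S
Step 4 (right): focus=H path=0/1 depth=2 children=[] left=['L'] right=[] parent=S
Step 5 (up): focus=S path=0 depth=1 children=['L', 'H'] left=[] right=['D'] parent=R
Step 6 (right): focus=D path=1 depth=1 children=[] left=['S'] right=[] parent=R
Step 7 (up): focus=R path=root depth=0 children=['S', 'D'] (at root)
Step 8 (set A): focus=A path=root depth=0 children=['S', 'D'] (at root)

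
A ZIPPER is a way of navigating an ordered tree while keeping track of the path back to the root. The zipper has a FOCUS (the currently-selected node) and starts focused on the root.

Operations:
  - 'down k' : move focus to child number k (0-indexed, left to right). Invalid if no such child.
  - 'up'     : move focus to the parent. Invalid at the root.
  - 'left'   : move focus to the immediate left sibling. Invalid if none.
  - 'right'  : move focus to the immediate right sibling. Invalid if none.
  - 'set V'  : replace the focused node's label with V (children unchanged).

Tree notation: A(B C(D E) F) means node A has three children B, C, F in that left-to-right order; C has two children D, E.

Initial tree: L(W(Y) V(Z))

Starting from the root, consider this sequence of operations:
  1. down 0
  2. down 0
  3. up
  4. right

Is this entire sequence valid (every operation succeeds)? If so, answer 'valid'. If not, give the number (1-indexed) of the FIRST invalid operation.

Answer: valid

Derivation:
Step 1 (down 0): focus=W path=0 depth=1 children=['Y'] left=[] right=['V'] parent=L
Step 2 (down 0): focus=Y path=0/0 depth=2 children=[] left=[] right=[] parent=W
Step 3 (up): focus=W path=0 depth=1 children=['Y'] left=[] right=['V'] parent=L
Step 4 (right): focus=V path=1 depth=1 children=['Z'] left=['W'] right=[] parent=L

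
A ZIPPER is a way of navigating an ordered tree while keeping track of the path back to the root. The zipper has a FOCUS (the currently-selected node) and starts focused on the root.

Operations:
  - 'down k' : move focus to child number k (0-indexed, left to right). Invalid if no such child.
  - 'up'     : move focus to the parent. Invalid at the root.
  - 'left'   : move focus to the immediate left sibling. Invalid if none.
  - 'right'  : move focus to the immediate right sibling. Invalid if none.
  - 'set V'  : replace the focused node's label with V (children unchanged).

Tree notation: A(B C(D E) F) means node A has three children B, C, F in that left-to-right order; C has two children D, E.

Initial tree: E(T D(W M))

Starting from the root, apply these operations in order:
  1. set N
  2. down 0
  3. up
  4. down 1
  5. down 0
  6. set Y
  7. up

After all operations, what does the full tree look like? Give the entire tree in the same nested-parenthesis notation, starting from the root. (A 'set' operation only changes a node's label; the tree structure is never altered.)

Step 1 (set N): focus=N path=root depth=0 children=['T', 'D'] (at root)
Step 2 (down 0): focus=T path=0 depth=1 children=[] left=[] right=['D'] parent=N
Step 3 (up): focus=N path=root depth=0 children=['T', 'D'] (at root)
Step 4 (down 1): focus=D path=1 depth=1 children=['W', 'M'] left=['T'] right=[] parent=N
Step 5 (down 0): focus=W path=1/0 depth=2 children=[] left=[] right=['M'] parent=D
Step 6 (set Y): focus=Y path=1/0 depth=2 children=[] left=[] right=['M'] parent=D
Step 7 (up): focus=D path=1 depth=1 children=['Y', 'M'] left=['T'] right=[] parent=N

Answer: N(T D(Y M))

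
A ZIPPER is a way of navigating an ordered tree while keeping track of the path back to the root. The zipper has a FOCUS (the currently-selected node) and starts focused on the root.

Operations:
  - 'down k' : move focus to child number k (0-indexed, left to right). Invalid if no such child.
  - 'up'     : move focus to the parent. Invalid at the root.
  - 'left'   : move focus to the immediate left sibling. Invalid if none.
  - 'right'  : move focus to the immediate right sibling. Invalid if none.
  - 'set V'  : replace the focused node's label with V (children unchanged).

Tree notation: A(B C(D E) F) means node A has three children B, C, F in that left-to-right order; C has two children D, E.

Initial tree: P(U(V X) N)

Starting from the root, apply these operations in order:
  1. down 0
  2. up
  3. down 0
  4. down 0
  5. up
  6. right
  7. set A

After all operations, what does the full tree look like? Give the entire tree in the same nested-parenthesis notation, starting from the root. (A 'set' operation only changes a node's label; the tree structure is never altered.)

Answer: P(U(V X) A)

Derivation:
Step 1 (down 0): focus=U path=0 depth=1 children=['V', 'X'] left=[] right=['N'] parent=P
Step 2 (up): focus=P path=root depth=0 children=['U', 'N'] (at root)
Step 3 (down 0): focus=U path=0 depth=1 children=['V', 'X'] left=[] right=['N'] parent=P
Step 4 (down 0): focus=V path=0/0 depth=2 children=[] left=[] right=['X'] parent=U
Step 5 (up): focus=U path=0 depth=1 children=['V', 'X'] left=[] right=['N'] parent=P
Step 6 (right): focus=N path=1 depth=1 children=[] left=['U'] right=[] parent=P
Step 7 (set A): focus=A path=1 depth=1 children=[] left=['U'] right=[] parent=P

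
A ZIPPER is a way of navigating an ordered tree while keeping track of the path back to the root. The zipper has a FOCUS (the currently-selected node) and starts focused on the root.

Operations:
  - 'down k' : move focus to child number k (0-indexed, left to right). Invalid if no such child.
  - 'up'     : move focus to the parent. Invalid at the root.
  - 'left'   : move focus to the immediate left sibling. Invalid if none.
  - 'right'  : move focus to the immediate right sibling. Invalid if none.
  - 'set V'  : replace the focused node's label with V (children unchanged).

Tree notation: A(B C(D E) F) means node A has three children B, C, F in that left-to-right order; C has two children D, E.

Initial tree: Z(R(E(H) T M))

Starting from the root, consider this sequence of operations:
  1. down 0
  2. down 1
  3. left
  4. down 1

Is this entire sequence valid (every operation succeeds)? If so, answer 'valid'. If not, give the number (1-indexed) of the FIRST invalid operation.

Answer: 4

Derivation:
Step 1 (down 0): focus=R path=0 depth=1 children=['E', 'T', 'M'] left=[] right=[] parent=Z
Step 2 (down 1): focus=T path=0/1 depth=2 children=[] left=['E'] right=['M'] parent=R
Step 3 (left): focus=E path=0/0 depth=2 children=['H'] left=[] right=['T', 'M'] parent=R
Step 4 (down 1): INVALID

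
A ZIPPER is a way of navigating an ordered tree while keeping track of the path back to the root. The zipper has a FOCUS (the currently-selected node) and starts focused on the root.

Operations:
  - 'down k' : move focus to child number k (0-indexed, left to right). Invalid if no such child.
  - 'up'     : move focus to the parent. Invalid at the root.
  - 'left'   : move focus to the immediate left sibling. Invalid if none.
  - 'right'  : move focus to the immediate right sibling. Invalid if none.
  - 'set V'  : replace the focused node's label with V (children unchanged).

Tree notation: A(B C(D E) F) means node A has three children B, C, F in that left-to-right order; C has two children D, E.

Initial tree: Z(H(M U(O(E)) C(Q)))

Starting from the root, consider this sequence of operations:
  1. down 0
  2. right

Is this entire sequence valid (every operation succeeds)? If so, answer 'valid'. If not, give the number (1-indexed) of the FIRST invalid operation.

Step 1 (down 0): focus=H path=0 depth=1 children=['M', 'U', 'C'] left=[] right=[] parent=Z
Step 2 (right): INVALID

Answer: 2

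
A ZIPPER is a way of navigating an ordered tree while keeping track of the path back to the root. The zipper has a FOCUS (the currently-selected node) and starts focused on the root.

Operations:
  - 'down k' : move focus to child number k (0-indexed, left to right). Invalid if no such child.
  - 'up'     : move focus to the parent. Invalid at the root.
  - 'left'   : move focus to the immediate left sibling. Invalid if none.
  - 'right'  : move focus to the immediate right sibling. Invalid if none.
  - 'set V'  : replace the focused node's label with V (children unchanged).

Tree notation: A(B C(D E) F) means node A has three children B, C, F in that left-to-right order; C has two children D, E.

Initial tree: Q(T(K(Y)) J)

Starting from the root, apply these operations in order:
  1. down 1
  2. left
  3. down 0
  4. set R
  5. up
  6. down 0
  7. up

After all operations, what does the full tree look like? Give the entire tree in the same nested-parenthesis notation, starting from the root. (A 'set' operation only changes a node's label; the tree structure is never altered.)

Step 1 (down 1): focus=J path=1 depth=1 children=[] left=['T'] right=[] parent=Q
Step 2 (left): focus=T path=0 depth=1 children=['K'] left=[] right=['J'] parent=Q
Step 3 (down 0): focus=K path=0/0 depth=2 children=['Y'] left=[] right=[] parent=T
Step 4 (set R): focus=R path=0/0 depth=2 children=['Y'] left=[] right=[] parent=T
Step 5 (up): focus=T path=0 depth=1 children=['R'] left=[] right=['J'] parent=Q
Step 6 (down 0): focus=R path=0/0 depth=2 children=['Y'] left=[] right=[] parent=T
Step 7 (up): focus=T path=0 depth=1 children=['R'] left=[] right=['J'] parent=Q

Answer: Q(T(R(Y)) J)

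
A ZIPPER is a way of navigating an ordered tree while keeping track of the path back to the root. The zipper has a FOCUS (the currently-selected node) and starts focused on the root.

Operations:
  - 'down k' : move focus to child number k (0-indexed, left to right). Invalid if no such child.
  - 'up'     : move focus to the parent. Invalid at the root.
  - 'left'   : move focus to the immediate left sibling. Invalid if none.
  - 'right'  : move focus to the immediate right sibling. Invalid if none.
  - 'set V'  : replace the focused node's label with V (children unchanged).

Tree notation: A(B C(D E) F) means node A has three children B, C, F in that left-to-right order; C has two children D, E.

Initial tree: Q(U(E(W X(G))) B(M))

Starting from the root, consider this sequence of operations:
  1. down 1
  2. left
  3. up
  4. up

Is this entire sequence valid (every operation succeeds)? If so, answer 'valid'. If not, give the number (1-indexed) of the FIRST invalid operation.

Step 1 (down 1): focus=B path=1 depth=1 children=['M'] left=['U'] right=[] parent=Q
Step 2 (left): focus=U path=0 depth=1 children=['E'] left=[] right=['B'] parent=Q
Step 3 (up): focus=Q path=root depth=0 children=['U', 'B'] (at root)
Step 4 (up): INVALID

Answer: 4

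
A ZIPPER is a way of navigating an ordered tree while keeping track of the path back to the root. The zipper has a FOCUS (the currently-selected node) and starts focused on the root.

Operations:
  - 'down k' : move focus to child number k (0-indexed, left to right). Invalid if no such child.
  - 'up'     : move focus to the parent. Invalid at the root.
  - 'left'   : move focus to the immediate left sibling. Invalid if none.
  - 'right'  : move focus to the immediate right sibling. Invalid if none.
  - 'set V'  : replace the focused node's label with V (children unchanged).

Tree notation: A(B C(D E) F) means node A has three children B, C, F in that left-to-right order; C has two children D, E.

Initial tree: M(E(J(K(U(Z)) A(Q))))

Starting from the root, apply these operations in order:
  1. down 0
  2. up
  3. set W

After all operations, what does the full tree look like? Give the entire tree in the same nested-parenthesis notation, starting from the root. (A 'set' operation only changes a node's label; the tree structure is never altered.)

Step 1 (down 0): focus=E path=0 depth=1 children=['J'] left=[] right=[] parent=M
Step 2 (up): focus=M path=root depth=0 children=['E'] (at root)
Step 3 (set W): focus=W path=root depth=0 children=['E'] (at root)

Answer: W(E(J(K(U(Z)) A(Q))))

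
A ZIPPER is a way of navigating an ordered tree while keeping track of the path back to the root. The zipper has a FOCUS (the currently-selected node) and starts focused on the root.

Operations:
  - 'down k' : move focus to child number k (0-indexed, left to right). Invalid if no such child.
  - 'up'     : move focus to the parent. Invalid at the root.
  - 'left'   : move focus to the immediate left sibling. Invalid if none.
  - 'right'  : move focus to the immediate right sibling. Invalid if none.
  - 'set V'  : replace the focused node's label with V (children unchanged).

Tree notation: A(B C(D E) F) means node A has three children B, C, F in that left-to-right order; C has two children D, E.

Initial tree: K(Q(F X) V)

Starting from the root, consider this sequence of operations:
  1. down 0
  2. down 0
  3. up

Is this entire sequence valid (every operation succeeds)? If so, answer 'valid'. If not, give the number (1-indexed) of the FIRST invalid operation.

Answer: valid

Derivation:
Step 1 (down 0): focus=Q path=0 depth=1 children=['F', 'X'] left=[] right=['V'] parent=K
Step 2 (down 0): focus=F path=0/0 depth=2 children=[] left=[] right=['X'] parent=Q
Step 3 (up): focus=Q path=0 depth=1 children=['F', 'X'] left=[] right=['V'] parent=K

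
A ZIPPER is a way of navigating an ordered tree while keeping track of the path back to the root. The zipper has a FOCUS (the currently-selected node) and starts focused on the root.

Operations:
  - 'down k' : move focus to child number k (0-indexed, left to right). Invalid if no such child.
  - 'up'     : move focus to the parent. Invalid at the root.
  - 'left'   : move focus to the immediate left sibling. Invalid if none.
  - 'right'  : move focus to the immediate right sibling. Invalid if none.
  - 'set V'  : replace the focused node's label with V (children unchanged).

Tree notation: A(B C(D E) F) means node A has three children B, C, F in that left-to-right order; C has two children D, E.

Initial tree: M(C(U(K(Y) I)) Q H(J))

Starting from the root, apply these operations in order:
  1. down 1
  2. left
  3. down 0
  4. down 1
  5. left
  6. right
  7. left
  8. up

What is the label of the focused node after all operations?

Answer: U

Derivation:
Step 1 (down 1): focus=Q path=1 depth=1 children=[] left=['C'] right=['H'] parent=M
Step 2 (left): focus=C path=0 depth=1 children=['U'] left=[] right=['Q', 'H'] parent=M
Step 3 (down 0): focus=U path=0/0 depth=2 children=['K', 'I'] left=[] right=[] parent=C
Step 4 (down 1): focus=I path=0/0/1 depth=3 children=[] left=['K'] right=[] parent=U
Step 5 (left): focus=K path=0/0/0 depth=3 children=['Y'] left=[] right=['I'] parent=U
Step 6 (right): focus=I path=0/0/1 depth=3 children=[] left=['K'] right=[] parent=U
Step 7 (left): focus=K path=0/0/0 depth=3 children=['Y'] left=[] right=['I'] parent=U
Step 8 (up): focus=U path=0/0 depth=2 children=['K', 'I'] left=[] right=[] parent=C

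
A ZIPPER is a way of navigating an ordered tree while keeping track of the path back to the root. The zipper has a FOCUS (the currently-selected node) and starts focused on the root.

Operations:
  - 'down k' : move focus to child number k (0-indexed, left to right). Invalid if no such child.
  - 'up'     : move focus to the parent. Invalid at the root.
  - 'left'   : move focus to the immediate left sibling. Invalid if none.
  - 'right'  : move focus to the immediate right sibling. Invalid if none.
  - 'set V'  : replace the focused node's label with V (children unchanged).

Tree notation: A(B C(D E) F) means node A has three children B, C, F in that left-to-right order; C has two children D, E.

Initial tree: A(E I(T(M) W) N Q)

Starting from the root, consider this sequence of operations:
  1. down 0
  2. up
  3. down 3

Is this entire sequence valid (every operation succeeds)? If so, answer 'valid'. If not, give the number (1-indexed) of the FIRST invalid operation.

Answer: valid

Derivation:
Step 1 (down 0): focus=E path=0 depth=1 children=[] left=[] right=['I', 'N', 'Q'] parent=A
Step 2 (up): focus=A path=root depth=0 children=['E', 'I', 'N', 'Q'] (at root)
Step 3 (down 3): focus=Q path=3 depth=1 children=[] left=['E', 'I', 'N'] right=[] parent=A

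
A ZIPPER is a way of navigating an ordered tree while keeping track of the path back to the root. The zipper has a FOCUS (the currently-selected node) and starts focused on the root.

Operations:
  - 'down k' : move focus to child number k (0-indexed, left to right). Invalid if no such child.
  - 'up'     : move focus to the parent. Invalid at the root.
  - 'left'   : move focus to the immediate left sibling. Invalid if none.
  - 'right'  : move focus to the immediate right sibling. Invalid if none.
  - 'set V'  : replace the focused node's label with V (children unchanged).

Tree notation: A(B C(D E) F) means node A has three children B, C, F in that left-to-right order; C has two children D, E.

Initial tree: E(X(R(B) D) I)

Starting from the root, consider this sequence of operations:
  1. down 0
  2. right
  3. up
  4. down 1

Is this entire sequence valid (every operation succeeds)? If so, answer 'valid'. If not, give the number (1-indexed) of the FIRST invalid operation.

Step 1 (down 0): focus=X path=0 depth=1 children=['R', 'D'] left=[] right=['I'] parent=E
Step 2 (right): focus=I path=1 depth=1 children=[] left=['X'] right=[] parent=E
Step 3 (up): focus=E path=root depth=0 children=['X', 'I'] (at root)
Step 4 (down 1): focus=I path=1 depth=1 children=[] left=['X'] right=[] parent=E

Answer: valid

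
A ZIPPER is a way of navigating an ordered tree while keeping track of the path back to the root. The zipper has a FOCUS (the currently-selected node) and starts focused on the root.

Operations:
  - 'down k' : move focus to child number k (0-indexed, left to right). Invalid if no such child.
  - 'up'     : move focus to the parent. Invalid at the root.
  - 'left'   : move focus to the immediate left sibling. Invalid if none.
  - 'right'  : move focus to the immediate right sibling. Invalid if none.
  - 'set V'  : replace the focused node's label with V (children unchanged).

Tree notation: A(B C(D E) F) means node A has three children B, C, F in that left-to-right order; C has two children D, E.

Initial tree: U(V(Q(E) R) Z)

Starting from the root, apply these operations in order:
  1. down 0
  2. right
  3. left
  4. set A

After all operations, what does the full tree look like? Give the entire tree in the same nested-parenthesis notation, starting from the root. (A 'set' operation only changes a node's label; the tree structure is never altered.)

Step 1 (down 0): focus=V path=0 depth=1 children=['Q', 'R'] left=[] right=['Z'] parent=U
Step 2 (right): focus=Z path=1 depth=1 children=[] left=['V'] right=[] parent=U
Step 3 (left): focus=V path=0 depth=1 children=['Q', 'R'] left=[] right=['Z'] parent=U
Step 4 (set A): focus=A path=0 depth=1 children=['Q', 'R'] left=[] right=['Z'] parent=U

Answer: U(A(Q(E) R) Z)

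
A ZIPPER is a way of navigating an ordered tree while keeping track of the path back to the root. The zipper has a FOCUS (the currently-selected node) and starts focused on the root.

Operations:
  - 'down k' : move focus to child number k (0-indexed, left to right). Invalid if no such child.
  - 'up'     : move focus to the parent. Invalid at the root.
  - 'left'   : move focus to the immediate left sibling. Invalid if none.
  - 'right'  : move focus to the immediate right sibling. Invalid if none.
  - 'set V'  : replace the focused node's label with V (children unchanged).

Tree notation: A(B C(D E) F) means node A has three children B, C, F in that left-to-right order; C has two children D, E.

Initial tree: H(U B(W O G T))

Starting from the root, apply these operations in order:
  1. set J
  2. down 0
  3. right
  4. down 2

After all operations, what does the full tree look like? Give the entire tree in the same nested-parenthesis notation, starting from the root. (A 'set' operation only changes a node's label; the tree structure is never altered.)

Answer: J(U B(W O G T))

Derivation:
Step 1 (set J): focus=J path=root depth=0 children=['U', 'B'] (at root)
Step 2 (down 0): focus=U path=0 depth=1 children=[] left=[] right=['B'] parent=J
Step 3 (right): focus=B path=1 depth=1 children=['W', 'O', 'G', 'T'] left=['U'] right=[] parent=J
Step 4 (down 2): focus=G path=1/2 depth=2 children=[] left=['W', 'O'] right=['T'] parent=B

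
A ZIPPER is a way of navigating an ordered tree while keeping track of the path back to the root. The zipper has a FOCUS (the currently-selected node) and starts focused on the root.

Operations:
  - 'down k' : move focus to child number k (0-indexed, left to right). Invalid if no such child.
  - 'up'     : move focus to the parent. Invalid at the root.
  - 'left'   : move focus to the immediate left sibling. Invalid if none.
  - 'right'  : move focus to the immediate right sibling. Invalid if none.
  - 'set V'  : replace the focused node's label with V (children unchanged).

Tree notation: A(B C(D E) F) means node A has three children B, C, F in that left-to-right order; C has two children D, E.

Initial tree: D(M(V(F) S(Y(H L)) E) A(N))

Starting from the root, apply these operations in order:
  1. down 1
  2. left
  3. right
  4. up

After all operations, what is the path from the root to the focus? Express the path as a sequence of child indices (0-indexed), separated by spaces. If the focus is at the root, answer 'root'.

Answer: root

Derivation:
Step 1 (down 1): focus=A path=1 depth=1 children=['N'] left=['M'] right=[] parent=D
Step 2 (left): focus=M path=0 depth=1 children=['V', 'S', 'E'] left=[] right=['A'] parent=D
Step 3 (right): focus=A path=1 depth=1 children=['N'] left=['M'] right=[] parent=D
Step 4 (up): focus=D path=root depth=0 children=['M', 'A'] (at root)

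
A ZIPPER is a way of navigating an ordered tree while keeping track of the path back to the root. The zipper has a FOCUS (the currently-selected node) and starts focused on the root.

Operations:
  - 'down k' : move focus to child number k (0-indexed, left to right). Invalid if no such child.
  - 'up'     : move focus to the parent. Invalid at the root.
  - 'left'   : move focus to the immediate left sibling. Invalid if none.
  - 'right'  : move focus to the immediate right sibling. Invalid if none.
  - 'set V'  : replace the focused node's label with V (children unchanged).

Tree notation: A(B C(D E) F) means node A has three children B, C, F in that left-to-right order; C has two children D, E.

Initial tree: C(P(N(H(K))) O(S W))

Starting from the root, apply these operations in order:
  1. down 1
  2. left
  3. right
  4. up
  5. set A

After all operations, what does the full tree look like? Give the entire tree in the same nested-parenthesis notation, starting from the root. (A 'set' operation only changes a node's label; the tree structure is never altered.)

Step 1 (down 1): focus=O path=1 depth=1 children=['S', 'W'] left=['P'] right=[] parent=C
Step 2 (left): focus=P path=0 depth=1 children=['N'] left=[] right=['O'] parent=C
Step 3 (right): focus=O path=1 depth=1 children=['S', 'W'] left=['P'] right=[] parent=C
Step 4 (up): focus=C path=root depth=0 children=['P', 'O'] (at root)
Step 5 (set A): focus=A path=root depth=0 children=['P', 'O'] (at root)

Answer: A(P(N(H(K))) O(S W))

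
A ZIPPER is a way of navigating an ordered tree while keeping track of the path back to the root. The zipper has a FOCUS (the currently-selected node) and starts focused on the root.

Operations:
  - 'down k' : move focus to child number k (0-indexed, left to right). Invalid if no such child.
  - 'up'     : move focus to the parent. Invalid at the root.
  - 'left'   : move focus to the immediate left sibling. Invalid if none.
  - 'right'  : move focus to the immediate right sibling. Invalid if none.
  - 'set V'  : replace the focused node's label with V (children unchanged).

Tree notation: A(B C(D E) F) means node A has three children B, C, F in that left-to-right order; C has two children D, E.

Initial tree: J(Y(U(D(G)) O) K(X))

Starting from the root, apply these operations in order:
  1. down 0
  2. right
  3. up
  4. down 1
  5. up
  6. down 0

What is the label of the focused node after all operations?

Step 1 (down 0): focus=Y path=0 depth=1 children=['U', 'O'] left=[] right=['K'] parent=J
Step 2 (right): focus=K path=1 depth=1 children=['X'] left=['Y'] right=[] parent=J
Step 3 (up): focus=J path=root depth=0 children=['Y', 'K'] (at root)
Step 4 (down 1): focus=K path=1 depth=1 children=['X'] left=['Y'] right=[] parent=J
Step 5 (up): focus=J path=root depth=0 children=['Y', 'K'] (at root)
Step 6 (down 0): focus=Y path=0 depth=1 children=['U', 'O'] left=[] right=['K'] parent=J

Answer: Y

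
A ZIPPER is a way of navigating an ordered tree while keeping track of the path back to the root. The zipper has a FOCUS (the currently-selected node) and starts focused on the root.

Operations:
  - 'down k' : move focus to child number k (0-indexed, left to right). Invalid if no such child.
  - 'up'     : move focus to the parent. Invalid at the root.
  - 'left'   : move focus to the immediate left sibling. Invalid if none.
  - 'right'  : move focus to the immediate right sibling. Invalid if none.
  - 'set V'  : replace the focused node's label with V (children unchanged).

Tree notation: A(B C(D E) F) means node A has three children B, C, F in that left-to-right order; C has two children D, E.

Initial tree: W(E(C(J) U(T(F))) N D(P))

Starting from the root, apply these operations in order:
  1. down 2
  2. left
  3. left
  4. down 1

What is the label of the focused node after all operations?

Answer: U

Derivation:
Step 1 (down 2): focus=D path=2 depth=1 children=['P'] left=['E', 'N'] right=[] parent=W
Step 2 (left): focus=N path=1 depth=1 children=[] left=['E'] right=['D'] parent=W
Step 3 (left): focus=E path=0 depth=1 children=['C', 'U'] left=[] right=['N', 'D'] parent=W
Step 4 (down 1): focus=U path=0/1 depth=2 children=['T'] left=['C'] right=[] parent=E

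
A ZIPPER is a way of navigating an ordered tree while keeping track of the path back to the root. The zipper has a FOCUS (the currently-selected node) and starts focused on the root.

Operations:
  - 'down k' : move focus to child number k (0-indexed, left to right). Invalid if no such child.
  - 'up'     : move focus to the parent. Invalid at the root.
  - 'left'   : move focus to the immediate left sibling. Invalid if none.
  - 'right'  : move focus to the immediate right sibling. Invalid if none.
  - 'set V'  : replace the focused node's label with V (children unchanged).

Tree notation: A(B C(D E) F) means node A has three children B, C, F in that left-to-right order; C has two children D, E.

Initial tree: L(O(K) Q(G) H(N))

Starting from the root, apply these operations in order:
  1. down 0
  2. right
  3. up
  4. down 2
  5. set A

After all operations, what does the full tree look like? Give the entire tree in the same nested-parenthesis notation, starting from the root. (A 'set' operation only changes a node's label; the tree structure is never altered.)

Answer: L(O(K) Q(G) A(N))

Derivation:
Step 1 (down 0): focus=O path=0 depth=1 children=['K'] left=[] right=['Q', 'H'] parent=L
Step 2 (right): focus=Q path=1 depth=1 children=['G'] left=['O'] right=['H'] parent=L
Step 3 (up): focus=L path=root depth=0 children=['O', 'Q', 'H'] (at root)
Step 4 (down 2): focus=H path=2 depth=1 children=['N'] left=['O', 'Q'] right=[] parent=L
Step 5 (set A): focus=A path=2 depth=1 children=['N'] left=['O', 'Q'] right=[] parent=L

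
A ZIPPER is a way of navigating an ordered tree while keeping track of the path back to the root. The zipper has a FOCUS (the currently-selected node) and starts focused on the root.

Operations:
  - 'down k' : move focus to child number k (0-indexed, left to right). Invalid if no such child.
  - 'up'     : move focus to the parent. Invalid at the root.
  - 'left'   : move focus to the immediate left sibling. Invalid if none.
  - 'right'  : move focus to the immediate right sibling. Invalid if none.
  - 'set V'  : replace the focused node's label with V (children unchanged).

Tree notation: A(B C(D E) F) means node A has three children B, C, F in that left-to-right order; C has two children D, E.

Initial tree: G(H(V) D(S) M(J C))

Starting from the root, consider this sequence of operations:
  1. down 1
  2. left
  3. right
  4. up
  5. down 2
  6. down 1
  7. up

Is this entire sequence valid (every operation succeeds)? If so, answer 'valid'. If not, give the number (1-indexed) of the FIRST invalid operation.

Answer: valid

Derivation:
Step 1 (down 1): focus=D path=1 depth=1 children=['S'] left=['H'] right=['M'] parent=G
Step 2 (left): focus=H path=0 depth=1 children=['V'] left=[] right=['D', 'M'] parent=G
Step 3 (right): focus=D path=1 depth=1 children=['S'] left=['H'] right=['M'] parent=G
Step 4 (up): focus=G path=root depth=0 children=['H', 'D', 'M'] (at root)
Step 5 (down 2): focus=M path=2 depth=1 children=['J', 'C'] left=['H', 'D'] right=[] parent=G
Step 6 (down 1): focus=C path=2/1 depth=2 children=[] left=['J'] right=[] parent=M
Step 7 (up): focus=M path=2 depth=1 children=['J', 'C'] left=['H', 'D'] right=[] parent=G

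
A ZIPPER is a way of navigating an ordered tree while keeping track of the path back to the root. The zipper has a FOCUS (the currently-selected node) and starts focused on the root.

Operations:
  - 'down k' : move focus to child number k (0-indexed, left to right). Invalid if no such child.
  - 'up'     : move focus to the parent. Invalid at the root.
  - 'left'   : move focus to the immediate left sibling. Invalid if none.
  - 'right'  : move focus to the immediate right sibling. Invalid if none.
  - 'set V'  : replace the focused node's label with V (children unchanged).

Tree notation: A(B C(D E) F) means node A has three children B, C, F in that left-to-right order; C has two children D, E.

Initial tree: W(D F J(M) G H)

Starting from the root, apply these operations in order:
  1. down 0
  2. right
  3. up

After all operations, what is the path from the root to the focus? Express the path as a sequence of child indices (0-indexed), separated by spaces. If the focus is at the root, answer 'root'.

Step 1 (down 0): focus=D path=0 depth=1 children=[] left=[] right=['F', 'J', 'G', 'H'] parent=W
Step 2 (right): focus=F path=1 depth=1 children=[] left=['D'] right=['J', 'G', 'H'] parent=W
Step 3 (up): focus=W path=root depth=0 children=['D', 'F', 'J', 'G', 'H'] (at root)

Answer: root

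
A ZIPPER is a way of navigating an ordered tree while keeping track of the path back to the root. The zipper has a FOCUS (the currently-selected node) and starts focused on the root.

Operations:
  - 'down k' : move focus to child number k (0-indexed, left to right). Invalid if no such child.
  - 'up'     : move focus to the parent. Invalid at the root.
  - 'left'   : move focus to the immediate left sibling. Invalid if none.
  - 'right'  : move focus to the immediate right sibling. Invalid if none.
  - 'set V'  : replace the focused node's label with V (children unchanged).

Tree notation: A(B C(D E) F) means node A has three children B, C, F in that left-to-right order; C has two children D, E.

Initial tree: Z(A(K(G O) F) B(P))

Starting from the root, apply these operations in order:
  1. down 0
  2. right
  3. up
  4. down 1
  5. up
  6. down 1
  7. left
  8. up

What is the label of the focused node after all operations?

Step 1 (down 0): focus=A path=0 depth=1 children=['K', 'F'] left=[] right=['B'] parent=Z
Step 2 (right): focus=B path=1 depth=1 children=['P'] left=['A'] right=[] parent=Z
Step 3 (up): focus=Z path=root depth=0 children=['A', 'B'] (at root)
Step 4 (down 1): focus=B path=1 depth=1 children=['P'] left=['A'] right=[] parent=Z
Step 5 (up): focus=Z path=root depth=0 children=['A', 'B'] (at root)
Step 6 (down 1): focus=B path=1 depth=1 children=['P'] left=['A'] right=[] parent=Z
Step 7 (left): focus=A path=0 depth=1 children=['K', 'F'] left=[] right=['B'] parent=Z
Step 8 (up): focus=Z path=root depth=0 children=['A', 'B'] (at root)

Answer: Z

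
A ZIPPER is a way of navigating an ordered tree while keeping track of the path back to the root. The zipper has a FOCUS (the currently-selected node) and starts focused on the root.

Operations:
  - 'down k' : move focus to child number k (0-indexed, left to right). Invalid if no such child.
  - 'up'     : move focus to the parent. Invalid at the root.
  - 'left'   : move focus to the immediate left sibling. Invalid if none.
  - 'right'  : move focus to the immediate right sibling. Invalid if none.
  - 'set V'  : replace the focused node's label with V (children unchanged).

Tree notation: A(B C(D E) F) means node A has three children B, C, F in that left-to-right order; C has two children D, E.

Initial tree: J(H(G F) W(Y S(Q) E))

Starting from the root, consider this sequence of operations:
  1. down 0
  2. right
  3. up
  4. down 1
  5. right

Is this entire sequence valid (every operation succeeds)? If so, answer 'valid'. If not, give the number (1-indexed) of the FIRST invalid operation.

Step 1 (down 0): focus=H path=0 depth=1 children=['G', 'F'] left=[] right=['W'] parent=J
Step 2 (right): focus=W path=1 depth=1 children=['Y', 'S', 'E'] left=['H'] right=[] parent=J
Step 3 (up): focus=J path=root depth=0 children=['H', 'W'] (at root)
Step 4 (down 1): focus=W path=1 depth=1 children=['Y', 'S', 'E'] left=['H'] right=[] parent=J
Step 5 (right): INVALID

Answer: 5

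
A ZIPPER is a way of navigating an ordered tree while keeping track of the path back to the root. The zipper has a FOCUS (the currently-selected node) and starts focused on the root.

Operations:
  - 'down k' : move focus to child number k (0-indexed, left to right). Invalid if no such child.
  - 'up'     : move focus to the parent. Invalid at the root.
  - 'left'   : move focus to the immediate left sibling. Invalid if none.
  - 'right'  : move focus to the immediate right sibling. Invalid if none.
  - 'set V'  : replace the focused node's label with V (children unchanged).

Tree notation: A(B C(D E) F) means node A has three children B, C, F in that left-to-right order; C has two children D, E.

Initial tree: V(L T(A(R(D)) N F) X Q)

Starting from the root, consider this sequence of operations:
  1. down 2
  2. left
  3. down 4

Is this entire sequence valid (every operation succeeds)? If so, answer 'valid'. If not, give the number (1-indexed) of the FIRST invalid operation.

Answer: 3

Derivation:
Step 1 (down 2): focus=X path=2 depth=1 children=[] left=['L', 'T'] right=['Q'] parent=V
Step 2 (left): focus=T path=1 depth=1 children=['A', 'N', 'F'] left=['L'] right=['X', 'Q'] parent=V
Step 3 (down 4): INVALID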